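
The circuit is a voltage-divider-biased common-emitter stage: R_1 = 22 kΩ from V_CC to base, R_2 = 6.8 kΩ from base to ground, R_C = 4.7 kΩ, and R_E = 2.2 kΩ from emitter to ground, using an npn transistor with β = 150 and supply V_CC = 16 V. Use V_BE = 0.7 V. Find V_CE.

V_CE ≈ 6.5 V

Thevenize the base divider: V_Th = V_CC·R_2/(R_1+R_2) = 16×6.8/28.8 = 3.78 V, R_Th = R_1‖R_2 = 5.19 kΩ.
Base-emitter loop: V_Th = I_B·R_Th + V_BE + (β+1)I_B·R_E, so I_B = (3.78 − 0.7) / (5.19 + 151×2.2) = 0.00912 mA.
I_C = β·I_B = 150×0.00912 = 1.37 mA, and I_E = (β+1)I_B = 1.38 mA.
V_CE = V_CC − I_C·R_C − I_E·R_E = 16 − 1.37×4.7 − 1.38×2.2 = 6.54 V.
V_CE = 6.54 V > 0.2 V confirms active-region operation.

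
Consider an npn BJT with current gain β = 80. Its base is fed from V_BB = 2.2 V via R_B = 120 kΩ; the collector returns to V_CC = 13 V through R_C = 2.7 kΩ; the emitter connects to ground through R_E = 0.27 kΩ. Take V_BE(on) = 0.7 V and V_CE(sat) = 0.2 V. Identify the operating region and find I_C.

Assume active. Base-emitter loop: I_B = (V_BB − V_BE)/(R_B + (β+1)R_E) = (2.2 − 0.7)/(120 + 81×0.27) = 0.0106 mA.
I_C = β·I_B = 80×0.0106 = 0.846 mA.
V_CE = V_CC − I_C·R_C − I_E·R_E = 13 − 0.846×2.7 − 0.856×0.27 = 10.5 V > V_CE(sat), so the active-region assumption holds.

active; I_C ≈ 0.85 mA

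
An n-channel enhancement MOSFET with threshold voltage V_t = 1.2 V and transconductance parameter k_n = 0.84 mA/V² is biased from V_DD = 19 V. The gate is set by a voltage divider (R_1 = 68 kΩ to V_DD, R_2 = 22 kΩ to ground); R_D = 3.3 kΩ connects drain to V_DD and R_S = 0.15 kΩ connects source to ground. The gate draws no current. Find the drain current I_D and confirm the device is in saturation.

V_G = V_DD·R_2/(R_1+R_2) = 19×22/90 = 4.64 V.
Assume saturation: I_D = (k_n/2)(V_GS − V_t)² with V_GS = V_G − I_D·R_S = 4.64 − 0.15·I_D.
Substituting gives 0.00945·I_D² − 1.43·I_D + 4.98 = 0, with roots I_D = 3.56 or 148 mA.
The root I_D = 148 mA gives V_GS = -17.6 V ≤ V_t, so take I_D = 3.56 mA.
Then V_GS = 4.11 V and V_DS = V_DD − I_D(R_D+R_S) = 19 − 3.56×3.45 = 6.72 V.
Saturation requires V_DS ≥ V_GS − V_t = 2.91 V; 6.72 ≥ 2.91 ✓.

I_D ≈ 3.6 mA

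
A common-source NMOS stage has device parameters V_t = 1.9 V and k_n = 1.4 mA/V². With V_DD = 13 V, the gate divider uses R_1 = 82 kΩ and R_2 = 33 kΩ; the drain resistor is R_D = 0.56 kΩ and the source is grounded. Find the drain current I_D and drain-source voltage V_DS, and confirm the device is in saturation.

V_G = V_DD·R_2/(R_1+R_2) = 13×33/115 = 3.73 V. With the source grounded, V_GS = V_G = 3.73 V.
Assume saturation: I_D = (k_n/2)(V_GS − V_t)² = (1.4/2)×(3.73 − 1.9)² = 0.7×1.83² = 2.35 mA.
V_DS = V_DD − I_D·R_D = 13 − 2.35×0.56 = 11.7 V.
Saturation requires V_DS ≥ V_GS − V_t = 1.83 V; 11.7 ≥ 1.83 ✓.

I_D ≈ 2.3 mA, V_DS ≈ 12 V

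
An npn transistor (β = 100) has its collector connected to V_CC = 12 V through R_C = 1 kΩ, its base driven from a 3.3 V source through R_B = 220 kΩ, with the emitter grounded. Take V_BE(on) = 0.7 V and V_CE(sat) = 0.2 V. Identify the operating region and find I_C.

Assume active. Base-emitter loop: I_B = (V_BB − V_BE)/R_B = (3.3 − 0.7)/220 = 0.0118 mA.
I_C = β·I_B = 100×0.0118 = 1.18 mA.
V_CE = V_CC − I_C·R_C = 12 − 1.18×1 = 10.8 V > V_CE(sat), so the active-region assumption holds.

active; I_C ≈ 1.2 mA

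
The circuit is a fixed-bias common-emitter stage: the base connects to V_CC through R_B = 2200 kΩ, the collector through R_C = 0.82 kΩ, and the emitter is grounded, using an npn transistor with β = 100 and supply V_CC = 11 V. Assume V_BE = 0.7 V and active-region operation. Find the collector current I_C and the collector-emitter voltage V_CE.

I_C ≈ 0.47 mA, V_CE ≈ 11 V

Base loop: V_CC = I_B·R_B + V_BE, so I_B = (11 − 0.7)/2200 kΩ = 0.00468 mA.
In the active region I_C = β·I_B = 100 × 0.00468 = 0.468 mA.
Collector loop: V_CE = V_CC − I_C·R_C = 11 − 0.468×0.82 = 10.6 V.
Since V_CE = 10.6 V > V_CE(sat) ≈ 0.2 V, the transistor is in the active region as assumed.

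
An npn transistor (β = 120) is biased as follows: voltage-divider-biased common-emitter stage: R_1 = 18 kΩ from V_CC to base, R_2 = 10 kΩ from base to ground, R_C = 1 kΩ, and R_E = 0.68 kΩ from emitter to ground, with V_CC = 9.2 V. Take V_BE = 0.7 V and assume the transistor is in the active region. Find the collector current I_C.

Thevenize the base divider: V_Th = V_CC·R_2/(R_1+R_2) = 9.2×10/28 = 3.29 V, R_Th = R_1‖R_2 = 6.43 kΩ.
Base-emitter loop: V_Th = I_B·R_Th + V_BE + (β+1)I_B·R_E, so I_B = (3.29 − 0.7) / (6.43 + 121×0.68) = 0.0291 mA.
I_C = β·I_B = 120×0.0291 = 3.5 mA, and I_E = (β+1)I_B = 3.53 mA.
V_CE = V_CC − I_C·R_C − I_E·R_E = 9.2 − 3.5×1 − 3.53×0.68 = 3.3 V.
V_CE = 3.3 V > 0.2 V confirms active-region operation.

I_C ≈ 3.5 mA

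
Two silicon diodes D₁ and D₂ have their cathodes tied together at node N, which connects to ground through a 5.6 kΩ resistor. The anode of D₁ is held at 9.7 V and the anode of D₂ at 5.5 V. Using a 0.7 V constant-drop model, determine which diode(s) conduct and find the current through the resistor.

Assume both conduct. Then node N would need to be at both 9.7−0.7 = 9 V and 5.5−0.7 = 4.8 V, which is impossible.
Assume only D₁ conducts: V_N = 9.7 − 0.7 = 9 V, so I_R = 9/5.6 = 1.61 mA.
Check D₂: its anode-to-cathode voltage is 5.5 − 9 = -3.5 V < 0.7 V, so it is off. The assumption is consistent.

Only D₁ conducts; I_R ≈ 1.6 mA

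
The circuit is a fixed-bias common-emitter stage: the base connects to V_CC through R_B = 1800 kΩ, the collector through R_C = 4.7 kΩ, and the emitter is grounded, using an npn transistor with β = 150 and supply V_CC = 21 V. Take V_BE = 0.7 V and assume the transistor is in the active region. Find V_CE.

V_CE ≈ 13 V

Base loop: V_CC = I_B·R_B + V_BE, so I_B = (21 − 0.7)/1800 kΩ = 0.0113 mA.
In the active region I_C = β·I_B = 150 × 0.0113 = 1.69 mA.
Collector loop: V_CE = V_CC − I_C·R_C = 21 − 1.69×4.7 = 13 V.
Since V_CE = 13 V > V_CE(sat) ≈ 0.2 V, the transistor is in the active region as assumed.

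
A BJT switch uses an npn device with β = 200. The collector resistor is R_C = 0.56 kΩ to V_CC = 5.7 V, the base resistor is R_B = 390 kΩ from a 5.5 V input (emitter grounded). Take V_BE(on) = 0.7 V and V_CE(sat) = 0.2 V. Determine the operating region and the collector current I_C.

Assume active. Base-emitter loop: I_B = (V_BB − V_BE)/R_B = (5.5 − 0.7)/390 = 0.0123 mA.
I_C = β·I_B = 200×0.0123 = 2.46 mA.
V_CE = V_CC − I_C·R_C = 5.7 − 2.46×0.56 = 4.32 V > V_CE(sat), so the active-region assumption holds.

active; I_C ≈ 2.5 mA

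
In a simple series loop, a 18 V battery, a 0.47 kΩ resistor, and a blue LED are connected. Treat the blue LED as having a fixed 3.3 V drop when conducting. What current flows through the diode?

I ≈ 31 mA

KVL around the loop: 18 = V_D + I·R = 3.3 + I × 0.47 kΩ.
So I = (18 − 3.3) / 0.47 kΩ = 14.7 / 0.47 = 31.3 mA.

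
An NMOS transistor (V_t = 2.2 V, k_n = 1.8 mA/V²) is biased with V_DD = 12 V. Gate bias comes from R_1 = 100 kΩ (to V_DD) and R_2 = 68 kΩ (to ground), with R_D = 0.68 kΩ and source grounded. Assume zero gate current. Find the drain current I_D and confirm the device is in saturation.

V_G = V_DD·R_2/(R_1+R_2) = 12×68/168 = 4.86 V. With the source grounded, V_GS = V_G = 4.86 V.
Assume saturation: I_D = (k_n/2)(V_GS − V_t)² = (1.8/2)×(4.86 − 2.2)² = 0.9×2.66² = 6.35 mA.
V_DS = V_DD − I_D·R_D = 12 − 6.35×0.68 = 7.68 V.
Saturation requires V_DS ≥ V_GS − V_t = 2.66 V; 7.68 ≥ 2.66 ✓.

I_D ≈ 6.4 mA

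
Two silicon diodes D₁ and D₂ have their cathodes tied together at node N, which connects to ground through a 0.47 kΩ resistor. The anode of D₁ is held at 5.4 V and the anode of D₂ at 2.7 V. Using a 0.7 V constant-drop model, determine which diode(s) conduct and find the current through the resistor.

Only D₁ conducts; I_R ≈ 10 mA

Assume both conduct. Then node N would need to be at both 5.4−0.7 = 4.7 V and 2.7−0.7 = 2 V, which is impossible.
Assume only D₁ conducts: V_N = 5.4 − 0.7 = 4.7 V, so I_R = 4.7/0.47 = 10 mA.
Check D₂: its anode-to-cathode voltage is 2.7 − 4.7 = -2 V < 0.7 V, so it is off. The assumption is consistent.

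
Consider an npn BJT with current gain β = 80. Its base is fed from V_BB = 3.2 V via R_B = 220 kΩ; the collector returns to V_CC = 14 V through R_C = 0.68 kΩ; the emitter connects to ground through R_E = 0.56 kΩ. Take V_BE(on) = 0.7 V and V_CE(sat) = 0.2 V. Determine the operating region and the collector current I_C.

Assume active. Base-emitter loop: I_B = (V_BB − V_BE)/(R_B + (β+1)R_E) = (3.2 − 0.7)/(220 + 81×0.56) = 0.00942 mA.
I_C = β·I_B = 80×0.00942 = 0.754 mA.
V_CE = V_CC − I_C·R_C − I_E·R_E = 14 − 0.754×0.68 − 0.763×0.56 = 13.1 V > V_CE(sat), so the active-region assumption holds.

active; I_C ≈ 0.75 mA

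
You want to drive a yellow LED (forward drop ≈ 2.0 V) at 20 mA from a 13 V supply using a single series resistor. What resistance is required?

The resistor drops V_S − V_D = 13 − 2.0 = 11 V at 20 mA.
R = 11 V / 20 mA = 0.55 kΩ.

R ≈ 0.55 kΩ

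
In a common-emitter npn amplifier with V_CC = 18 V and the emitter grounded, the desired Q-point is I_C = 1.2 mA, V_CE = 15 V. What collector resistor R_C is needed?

R_C ≈ 2.5 kΩ

Collector loop: V_CC = I_C·R_C + V_CE.
R_C = (V_CC − V_CE)/I_C = (18 − 15)/1.2 = 2.5 kΩ.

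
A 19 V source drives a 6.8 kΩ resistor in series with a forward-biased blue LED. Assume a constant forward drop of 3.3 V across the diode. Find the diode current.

KVL around the loop: 19 = V_D + I·R = 3.3 + I × 6.8 kΩ.
So I = (19 − 3.3) / 6.8 kΩ = 15.7 / 6.8 = 2.31 mA.

I ≈ 2.3 mA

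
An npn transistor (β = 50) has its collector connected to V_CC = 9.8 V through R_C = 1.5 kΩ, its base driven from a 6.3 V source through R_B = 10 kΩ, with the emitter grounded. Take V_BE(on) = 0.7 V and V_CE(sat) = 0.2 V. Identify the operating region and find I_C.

Assume active: I_B = (6.3 − 0.7)/10 = 0.56 mA, giving I_C = β·I_B = 28 mA.
But then V_CE = 9.8 − 28×1.5 = -32.2 V < V_CE(sat) = 0.2 V — impossible in the active region.
So the transistor is saturated. With V_CE = 0.2 V, I_C = (V_CC − 0.2)/R_C = 9.6/1.5 = 6.4 mA.
Check: β·I_B = 28 mA > I_C = 6.4 mA, confirming saturation.

saturation; I_C ≈ 6.4 mA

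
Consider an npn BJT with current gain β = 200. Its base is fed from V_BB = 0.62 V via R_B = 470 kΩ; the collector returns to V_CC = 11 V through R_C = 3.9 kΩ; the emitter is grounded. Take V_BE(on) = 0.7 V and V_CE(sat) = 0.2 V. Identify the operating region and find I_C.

V_BB = 0.62 V ≤ V_BE(on) = 0.7 V, so the base-emitter junction is not forward biased.
The transistor is in cutoff: I_B = I_C = 0.

cutoff; I_C ≈ 0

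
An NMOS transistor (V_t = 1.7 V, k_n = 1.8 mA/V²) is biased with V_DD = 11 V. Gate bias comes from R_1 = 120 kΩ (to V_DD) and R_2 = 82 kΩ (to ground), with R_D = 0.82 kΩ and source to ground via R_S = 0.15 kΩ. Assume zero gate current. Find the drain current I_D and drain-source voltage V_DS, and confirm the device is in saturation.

I_D ≈ 4.1 mA, V_DS ≈ 7 V

V_G = V_DD·R_2/(R_1+R_2) = 11×82/202 = 4.47 V.
Assume saturation: I_D = (k_n/2)(V_GS − V_t)² with V_GS = V_G − I_D·R_S = 4.47 − 0.15·I_D.
Substituting gives 0.0203·I_D² − 1.75·I_D + 6.88 = 0, with roots I_D = 4.14 or 82.1 mA.
The root I_D = 82.1 mA gives V_GS = -7.85 V ≤ V_t, so take I_D = 4.14 mA.
Then V_GS = 3.84 V and V_DS = V_DD − I_D(R_D+R_S) = 11 − 4.14×0.97 = 6.99 V.
Saturation requires V_DS ≥ V_GS − V_t = 2.14 V; 6.99 ≥ 2.14 ✓.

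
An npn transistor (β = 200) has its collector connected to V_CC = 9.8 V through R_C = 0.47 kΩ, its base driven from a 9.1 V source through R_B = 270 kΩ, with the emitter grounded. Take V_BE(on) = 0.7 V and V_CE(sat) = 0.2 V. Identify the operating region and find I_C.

active; I_C ≈ 6.2 mA

Assume active. Base-emitter loop: I_B = (V_BB − V_BE)/R_B = (9.1 − 0.7)/270 = 0.0311 mA.
I_C = β·I_B = 200×0.0311 = 6.22 mA.
V_CE = V_CC − I_C·R_C = 9.8 − 6.22×0.47 = 6.88 V > V_CE(sat), so the active-region assumption holds.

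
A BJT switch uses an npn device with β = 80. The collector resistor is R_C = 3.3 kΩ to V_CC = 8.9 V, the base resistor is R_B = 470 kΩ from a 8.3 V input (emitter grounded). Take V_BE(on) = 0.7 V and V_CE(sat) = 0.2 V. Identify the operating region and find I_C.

active; I_C ≈ 1.3 mA

Assume active. Base-emitter loop: I_B = (V_BB − V_BE)/R_B = (8.3 − 0.7)/470 = 0.0162 mA.
I_C = β·I_B = 80×0.0162 = 1.29 mA.
V_CE = V_CC − I_C·R_C = 8.9 − 1.29×3.3 = 4.63 V > V_CE(sat), so the active-region assumption holds.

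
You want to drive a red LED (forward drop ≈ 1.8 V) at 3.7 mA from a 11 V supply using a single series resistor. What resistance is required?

R ≈ 2.5 kΩ

The resistor drops V_S − V_D = 11 − 1.8 = 9.2 V at 3.7 mA.
R = 9.2 V / 3.7 mA = 2.49 kΩ.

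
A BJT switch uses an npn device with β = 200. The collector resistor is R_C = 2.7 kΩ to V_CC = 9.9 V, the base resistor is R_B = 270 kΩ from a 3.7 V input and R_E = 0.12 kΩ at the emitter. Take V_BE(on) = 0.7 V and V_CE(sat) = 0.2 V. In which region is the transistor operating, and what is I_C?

active; I_C ≈ 2 mA

Assume active. Base-emitter loop: I_B = (V_BB − V_BE)/(R_B + (β+1)R_E) = (3.7 − 0.7)/(270 + 201×0.12) = 0.0102 mA.
I_C = β·I_B = 200×0.0102 = 2.04 mA.
V_CE = V_CC − I_C·R_C − I_E·R_E = 9.9 − 2.04×2.7 − 2.05×0.12 = 4.15 V > V_CE(sat), so the active-region assumption holds.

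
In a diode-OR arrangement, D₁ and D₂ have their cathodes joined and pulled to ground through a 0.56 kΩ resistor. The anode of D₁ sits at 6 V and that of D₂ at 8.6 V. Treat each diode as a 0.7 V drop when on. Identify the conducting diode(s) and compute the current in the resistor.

Only D₂ conducts; I_R ≈ 14 mA

Assume both conduct. Then node N would need to be at both 6−0.7 = 5.3 V and 8.6−0.7 = 7.9 V, which is impossible.
Assume only D₂ conducts: V_N = 8.6 − 0.7 = 7.9 V, so I_R = 7.9/0.56 = 14.1 mA.
Check D₁: its anode-to-cathode voltage is 6 − 7.9 = -1.9 V < 0.7 V, so it is off. The assumption is consistent.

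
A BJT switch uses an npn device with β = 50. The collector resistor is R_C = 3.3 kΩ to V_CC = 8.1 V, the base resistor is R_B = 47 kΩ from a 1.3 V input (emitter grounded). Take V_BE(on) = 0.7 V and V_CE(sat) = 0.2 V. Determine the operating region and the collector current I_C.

active; I_C ≈ 0.64 mA

Assume active. Base-emitter loop: I_B = (V_BB − V_BE)/R_B = (1.3 − 0.7)/47 = 0.0128 mA.
I_C = β·I_B = 50×0.0128 = 0.638 mA.
V_CE = V_CC − I_C·R_C = 8.1 − 0.638×3.3 = 5.99 V > V_CE(sat), so the active-region assumption holds.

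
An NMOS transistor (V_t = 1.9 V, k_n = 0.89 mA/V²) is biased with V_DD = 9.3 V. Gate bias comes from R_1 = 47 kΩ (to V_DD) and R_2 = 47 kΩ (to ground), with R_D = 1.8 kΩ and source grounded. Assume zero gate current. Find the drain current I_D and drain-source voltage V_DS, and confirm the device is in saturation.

V_G = V_DD·R_2/(R_1+R_2) = 9.3×47/94 = 4.65 V. With the source grounded, V_GS = V_G = 4.65 V.
Assume saturation: I_D = (k_n/2)(V_GS − V_t)² = (0.89/2)×(4.65 − 1.9)² = 0.445×2.75² = 3.37 mA.
V_DS = V_DD − I_D·R_D = 9.3 − 3.37×1.8 = 3.24 V.
Saturation requires V_DS ≥ V_GS − V_t = 2.75 V; 3.24 ≥ 2.75 ✓.

I_D ≈ 3.4 mA, V_DS ≈ 3.2 V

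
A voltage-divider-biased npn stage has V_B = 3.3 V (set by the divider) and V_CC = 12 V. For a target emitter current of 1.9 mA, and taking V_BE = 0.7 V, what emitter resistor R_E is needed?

V_E = V_B − V_BE = 3.3 − 0.7 = 2.6 V.
R_E = V_E / I_E = 2.6 / 1.9 = 1.37 kΩ.

R_E ≈ 1.4 kΩ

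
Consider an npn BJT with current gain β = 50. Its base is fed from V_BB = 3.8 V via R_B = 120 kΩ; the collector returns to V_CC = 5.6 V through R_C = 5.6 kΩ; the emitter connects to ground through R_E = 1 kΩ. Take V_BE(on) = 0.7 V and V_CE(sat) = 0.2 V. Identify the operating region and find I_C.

Assume active: I_B = (3.8 − 0.7)/(120 + 51×1) = 0.0181 mA, I_C = β·I_B = 0.906 mA.
Then V_CE = 5.6 − 0.906×5.6 − 0.925×1 = -0.401 V < 0.2 V — the active assumption fails.
Re-solve with V_CE = 0.2 V. KCL at the emitter: V_E/R_E = (V_BB−0.7−V_E)/R_B + (V_CC−0.2−V_E)/R_C, giving V_E = 0.834 V.
I_C = (V_CC − 0.2 − V_E)/R_C = (5.4 − 0.834)/5.6 = 0.815 mA.
Check: I_B = (3.1 − 0.834)/120 = 0.0189 mA, and β·I_B = 0.944 mA > I_C, confirming saturation.

saturation; I_C ≈ 0.82 mA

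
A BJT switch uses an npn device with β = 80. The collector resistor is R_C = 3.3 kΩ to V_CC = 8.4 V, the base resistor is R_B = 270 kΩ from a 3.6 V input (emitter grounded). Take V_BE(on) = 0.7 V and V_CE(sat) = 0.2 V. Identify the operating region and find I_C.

active; I_C ≈ 0.86 mA

Assume active. Base-emitter loop: I_B = (V_BB − V_BE)/R_B = (3.6 − 0.7)/270 = 0.0107 mA.
I_C = β·I_B = 80×0.0107 = 0.859 mA.
V_CE = V_CC − I_C·R_C = 8.4 − 0.859×3.3 = 5.56 V > V_CE(sat), so the active-region assumption holds.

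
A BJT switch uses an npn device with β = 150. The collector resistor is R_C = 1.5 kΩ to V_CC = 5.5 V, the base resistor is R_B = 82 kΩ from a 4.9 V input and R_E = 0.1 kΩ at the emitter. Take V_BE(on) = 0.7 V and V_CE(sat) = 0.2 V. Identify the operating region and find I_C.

saturation; I_C ≈ 3.3 mA

Assume active: I_B = (4.9 − 0.7)/(82 + 151×0.1) = 0.0433 mA, I_C = β·I_B = 6.49 mA.
Then V_CE = 5.5 − 6.49×1.5 − 6.53×0.1 = -4.89 V < 0.2 V — the active assumption fails.
Re-solve with V_CE = 0.2 V. KCL at the emitter: V_E/R_E = (V_BB−0.7−V_E)/R_B + (V_CC−0.2−V_E)/R_C, giving V_E = 0.336 V.
I_C = (V_CC − 0.2 − V_E)/R_C = (5.3 − 0.336)/1.5 = 3.31 mA.
Check: I_B = (4.2 − 0.336)/82 = 0.0471 mA, and β·I_B = 7.07 mA > I_C, confirming saturation.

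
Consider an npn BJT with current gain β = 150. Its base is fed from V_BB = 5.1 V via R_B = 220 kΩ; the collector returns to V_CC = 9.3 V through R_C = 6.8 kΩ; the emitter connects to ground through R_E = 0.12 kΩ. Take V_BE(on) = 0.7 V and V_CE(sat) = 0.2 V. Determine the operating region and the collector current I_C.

saturation; I_C ≈ 1.3 mA

Assume active: I_B = (5.1 − 0.7)/(220 + 151×0.12) = 0.0185 mA, I_C = β·I_B = 2.77 mA.
Then V_CE = 9.3 − 2.77×6.8 − 2.79×0.12 = -9.88 V < 0.2 V — the active assumption fails.
Re-solve with V_CE = 0.2 V. KCL at the emitter: V_E/R_E = (V_BB−0.7−V_E)/R_B + (V_CC−0.2−V_E)/R_C, giving V_E = 0.16 V.
I_C = (V_CC − 0.2 − V_E)/R_C = (9.1 − 0.16)/6.8 = 1.31 mA.
Check: I_B = (4.4 − 0.16)/220 = 0.0193 mA, and β·I_B = 2.89 mA > I_C, confirming saturation.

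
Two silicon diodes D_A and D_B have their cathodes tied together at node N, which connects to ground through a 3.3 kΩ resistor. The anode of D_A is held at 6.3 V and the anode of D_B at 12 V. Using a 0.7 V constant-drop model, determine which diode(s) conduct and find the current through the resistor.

Only D_B conducts; I_R ≈ 3.4 mA

Assume both conduct. Then node N would need to be at both 6.3−0.7 = 5.6 V and 12−0.7 = 11.3 V, which is impossible.
Assume only D_B conducts: V_N = 12 − 0.7 = 11.3 V, so I_R = 11.3/3.3 = 3.42 mA.
Check D_A: its anode-to-cathode voltage is 6.3 − 11.3 = -5 V < 0.7 V, so it is off. The assumption is consistent.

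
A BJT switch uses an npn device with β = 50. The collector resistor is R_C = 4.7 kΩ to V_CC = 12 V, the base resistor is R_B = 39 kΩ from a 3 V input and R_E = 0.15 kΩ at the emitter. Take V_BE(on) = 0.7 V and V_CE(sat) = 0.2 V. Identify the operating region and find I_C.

saturation; I_C ≈ 2.4 mA

Assume active: I_B = (3 − 0.7)/(39 + 51×0.15) = 0.0493 mA, I_C = β·I_B = 2.47 mA.
Then V_CE = 12 − 2.47×4.7 − 2.51×0.15 = 0.0365 V < 0.2 V — the active assumption fails.
Re-solve with V_CE = 0.2 V. KCL at the emitter: V_E/R_E = (V_BB−0.7−V_E)/R_B + (V_CC−0.2−V_E)/R_C, giving V_E = 0.372 V.
I_C = (V_CC − 0.2 − V_E)/R_C = (11.8 − 0.372)/4.7 = 2.43 mA.
Check: I_B = (2.3 − 0.372)/39 = 0.0494 mA, and β·I_B = 2.47 mA > I_C, confirming saturation.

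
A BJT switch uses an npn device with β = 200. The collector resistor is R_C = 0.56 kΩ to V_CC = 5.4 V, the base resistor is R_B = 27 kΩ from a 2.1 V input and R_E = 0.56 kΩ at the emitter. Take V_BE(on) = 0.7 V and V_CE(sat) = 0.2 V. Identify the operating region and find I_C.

Assume active. Base-emitter loop: I_B = (V_BB − V_BE)/(R_B + (β+1)R_E) = (2.1 − 0.7)/(27 + 201×0.56) = 0.01 mA.
I_C = β·I_B = 200×0.01 = 2.01 mA.
V_CE = V_CC − I_C·R_C − I_E·R_E = 5.4 − 2.01×0.56 − 2.02×0.56 = 3.15 V > V_CE(sat), so the active-region assumption holds.

active; I_C ≈ 2 mA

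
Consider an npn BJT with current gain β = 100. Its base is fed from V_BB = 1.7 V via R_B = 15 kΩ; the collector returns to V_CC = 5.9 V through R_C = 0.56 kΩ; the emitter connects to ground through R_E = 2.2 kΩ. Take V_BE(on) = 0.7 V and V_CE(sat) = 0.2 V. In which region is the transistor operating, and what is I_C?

active; I_C ≈ 0.42 mA

Assume active. Base-emitter loop: I_B = (V_BB − V_BE)/(R_B + (β+1)R_E) = (1.7 − 0.7)/(15 + 101×2.2) = 0.00422 mA.
I_C = β·I_B = 100×0.00422 = 0.422 mA.
V_CE = V_CC − I_C·R_C − I_E·R_E = 5.9 − 0.422×0.56 − 0.426×2.2 = 4.73 V > V_CE(sat), so the active-region assumption holds.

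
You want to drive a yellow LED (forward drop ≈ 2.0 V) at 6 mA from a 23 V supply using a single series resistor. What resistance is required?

R ≈ 3.5 kΩ

The resistor drops V_S − V_D = 23 − 2.0 = 21 V at 6 mA.
R = 21 V / 6 mA = 3.5 kΩ.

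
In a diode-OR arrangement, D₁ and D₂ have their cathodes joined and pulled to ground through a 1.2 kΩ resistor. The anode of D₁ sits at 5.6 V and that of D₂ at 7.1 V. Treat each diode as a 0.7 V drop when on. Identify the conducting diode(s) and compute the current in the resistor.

Only D₂ conducts; I_R ≈ 5.3 mA

Assume both conduct. Then node N would need to be at both 5.6−0.7 = 4.9 V and 7.1−0.7 = 6.4 V, which is impossible.
Assume only D₂ conducts: V_N = 7.1 − 0.7 = 6.4 V, so I_R = 6.4/1.2 = 5.33 mA.
Check D₁: its anode-to-cathode voltage is 5.6 − 6.4 = -0.8 V < 0.7 V, so it is off. The assumption is consistent.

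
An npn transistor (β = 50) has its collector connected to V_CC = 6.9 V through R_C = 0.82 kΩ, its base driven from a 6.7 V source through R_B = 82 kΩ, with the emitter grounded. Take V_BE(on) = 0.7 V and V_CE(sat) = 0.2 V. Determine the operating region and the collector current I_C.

Assume active. Base-emitter loop: I_B = (V_BB − V_BE)/R_B = (6.7 − 0.7)/82 = 0.0732 mA.
I_C = β·I_B = 50×0.0732 = 3.66 mA.
V_CE = V_CC − I_C·R_C = 6.9 − 3.66×0.82 = 3.9 V > V_CE(sat), so the active-region assumption holds.

active; I_C ≈ 3.7 mA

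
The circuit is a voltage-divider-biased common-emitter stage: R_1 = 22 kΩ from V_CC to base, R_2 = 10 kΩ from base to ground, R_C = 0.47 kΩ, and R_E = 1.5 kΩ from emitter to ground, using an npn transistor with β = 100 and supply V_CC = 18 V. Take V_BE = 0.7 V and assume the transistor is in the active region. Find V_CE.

Thevenize the base divider: V_Th = V_CC·R_2/(R_1+R_2) = 18×10/32 = 5.62 V, R_Th = R_1‖R_2 = 6.88 kΩ.
Base-emitter loop: V_Th = I_B·R_Th + V_BE + (β+1)I_B·R_E, so I_B = (5.62 − 0.7) / (6.88 + 101×1.5) = 0.0311 mA.
I_C = β·I_B = 100×0.0311 = 3.11 mA, and I_E = (β+1)I_B = 3.14 mA.
V_CE = V_CC − I_C·R_C − I_E·R_E = 18 − 3.11×0.47 − 3.14×1.5 = 11.8 V.
V_CE = 11.8 V > 0.2 V confirms active-region operation.

V_CE ≈ 12 V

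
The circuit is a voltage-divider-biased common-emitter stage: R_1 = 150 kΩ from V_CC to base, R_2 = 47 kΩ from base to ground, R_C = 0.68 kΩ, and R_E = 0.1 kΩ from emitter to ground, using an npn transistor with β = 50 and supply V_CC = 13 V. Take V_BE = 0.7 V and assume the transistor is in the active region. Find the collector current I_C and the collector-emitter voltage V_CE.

Thevenize the base divider: V_Th = V_CC·R_2/(R_1+R_2) = 13×47/197 = 3.1 V, R_Th = R_1‖R_2 = 35.8 kΩ.
Base-emitter loop: V_Th = I_B·R_Th + V_BE + (β+1)I_B·R_E, so I_B = (3.1 − 0.7) / (35.8 + 51×0.1) = 0.0587 mA.
I_C = β·I_B = 50×0.0587 = 2.94 mA, and I_E = (β+1)I_B = 3 mA.
V_CE = V_CC − I_C·R_C − I_E·R_E = 13 − 2.94×0.68 − 3×0.1 = 10.7 V.
V_CE = 10.7 V > 0.2 V confirms active-region operation.

I_C ≈ 2.9 mA, V_CE ≈ 11 V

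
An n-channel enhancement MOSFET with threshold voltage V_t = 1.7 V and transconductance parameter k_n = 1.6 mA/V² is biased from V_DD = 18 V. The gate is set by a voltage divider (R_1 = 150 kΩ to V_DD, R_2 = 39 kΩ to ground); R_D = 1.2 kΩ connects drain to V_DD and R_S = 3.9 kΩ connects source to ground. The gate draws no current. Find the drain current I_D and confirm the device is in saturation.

V_G = V_DD·R_2/(R_1+R_2) = 18×39/189 = 3.71 V.
Assume saturation: I_D = (k_n/2)(V_GS − V_t)² with V_GS = V_G − I_D·R_S = 3.71 − 3.9·I_D.
Substituting gives 12.2·I_D² − 13.6·I_D + 3.25 = 0, with roots I_D = 0.347 or 0.768 mA.
The root I_D = 0.768 mA gives V_GS = 0.72 V ≤ V_t, so take I_D = 0.347 mA.
Then V_GS = 2.36 V and V_DS = V_DD − I_D(R_D+R_S) = 18 − 0.347×5.1 = 16.2 V.
Saturation requires V_DS ≥ V_GS − V_t = 0.659 V; 16.2 ≥ 0.659 ✓.

I_D ≈ 0.35 mA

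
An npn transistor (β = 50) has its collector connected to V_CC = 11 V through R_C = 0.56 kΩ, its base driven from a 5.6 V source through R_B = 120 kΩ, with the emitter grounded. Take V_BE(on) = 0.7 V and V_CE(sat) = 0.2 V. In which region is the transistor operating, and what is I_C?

Assume active. Base-emitter loop: I_B = (V_BB − V_BE)/R_B = (5.6 − 0.7)/120 = 0.0408 mA.
I_C = β·I_B = 50×0.0408 = 2.04 mA.
V_CE = V_CC − I_C·R_C = 11 − 2.04×0.56 = 9.86 V > V_CE(sat), so the active-region assumption holds.

active; I_C ≈ 2 mA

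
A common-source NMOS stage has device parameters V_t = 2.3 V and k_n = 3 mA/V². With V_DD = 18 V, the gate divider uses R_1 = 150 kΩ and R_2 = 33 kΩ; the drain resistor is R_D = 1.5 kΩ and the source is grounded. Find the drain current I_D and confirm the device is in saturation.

V_G = V_DD·R_2/(R_1+R_2) = 18×33/183 = 3.25 V. With the source grounded, V_GS = V_G = 3.25 V.
Assume saturation: I_D = (k_n/2)(V_GS − V_t)² = (3/2)×(3.25 − 2.3)² = 1.5×0.946² = 1.34 mA.
V_DS = V_DD − I_D·R_D = 18 − 1.34×1.5 = 16 V.
Saturation requires V_DS ≥ V_GS − V_t = 0.946 V; 16 ≥ 0.946 ✓.

I_D ≈ 1.3 mA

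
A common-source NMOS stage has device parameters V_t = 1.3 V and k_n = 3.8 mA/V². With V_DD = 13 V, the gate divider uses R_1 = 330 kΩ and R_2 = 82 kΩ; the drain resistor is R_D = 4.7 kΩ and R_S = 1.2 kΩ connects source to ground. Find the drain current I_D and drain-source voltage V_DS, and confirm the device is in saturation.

V_G = V_DD·R_2/(R_1+R_2) = 13×82/412 = 2.59 V.
Assume saturation: I_D = (k_n/2)(V_GS − V_t)² with V_GS = V_G − I_D·R_S = 2.59 − 1.2·I_D.
Substituting gives 2.74·I_D² − 6.87·I_D + 3.15 = 0, with roots I_D = 0.603 or 1.91 mA.
The root I_D = 1.91 mA gives V_GS = 0.298 V ≤ V_t, so take I_D = 0.603 mA.
Then V_GS = 1.86 V and V_DS = V_DD − I_D(R_D+R_S) = 13 − 0.603×5.9 = 9.44 V.
Saturation requires V_DS ≥ V_GS − V_t = 0.563 V; 9.44 ≥ 0.563 ✓.

I_D ≈ 0.6 mA, V_DS ≈ 9.4 V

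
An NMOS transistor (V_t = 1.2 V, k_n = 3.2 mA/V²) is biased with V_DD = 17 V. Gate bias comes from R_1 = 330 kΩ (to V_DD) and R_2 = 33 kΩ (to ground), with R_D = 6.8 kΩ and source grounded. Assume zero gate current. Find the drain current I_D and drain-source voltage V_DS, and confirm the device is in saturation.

I_D ≈ 0.19 mA, V_DS ≈ 16 V

V_G = V_DD·R_2/(R_1+R_2) = 17×33/363 = 1.55 V. With the source grounded, V_GS = V_G = 1.55 V.
Assume saturation: I_D = (k_n/2)(V_GS − V_t)² = (3.2/2)×(1.55 − 1.2)² = 1.6×0.345² = 0.191 mA.
V_DS = V_DD − I_D·R_D = 17 − 0.191×6.8 = 15.7 V.
Saturation requires V_DS ≥ V_GS − V_t = 0.345 V; 15.7 ≥ 0.345 ✓.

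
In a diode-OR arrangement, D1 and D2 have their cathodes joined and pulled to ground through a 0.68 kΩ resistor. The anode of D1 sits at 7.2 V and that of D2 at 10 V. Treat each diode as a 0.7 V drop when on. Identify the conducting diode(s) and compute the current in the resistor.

Only D2 conducts; I_R ≈ 14 mA

Assume both conduct. Then node N would need to be at both 7.2−0.7 = 6.5 V and 10−0.7 = 9.3 V, which is impossible.
Assume only D2 conducts: V_N = 10 − 0.7 = 9.3 V, so I_R = 9.3/0.68 = 13.7 mA.
Check D1: its anode-to-cathode voltage is 7.2 − 9.3 = -2.1 V < 0.7 V, so it is off. The assumption is consistent.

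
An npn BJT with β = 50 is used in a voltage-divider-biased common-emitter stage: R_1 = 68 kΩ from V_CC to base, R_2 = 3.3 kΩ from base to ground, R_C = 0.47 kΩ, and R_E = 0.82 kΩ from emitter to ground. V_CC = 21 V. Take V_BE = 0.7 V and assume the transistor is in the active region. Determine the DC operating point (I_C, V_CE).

Thevenize the base divider: V_Th = V_CC·R_2/(R_1+R_2) = 21×3.3/71.3 = 0.972 V, R_Th = R_1‖R_2 = 3.15 kΩ.
Base-emitter loop: V_Th = I_B·R_Th + V_BE + (β+1)I_B·R_E, so I_B = (0.972 − 0.7) / (3.15 + 51×0.82) = 0.00605 mA.
I_C = β·I_B = 50×0.00605 = 0.302 mA, and I_E = (β+1)I_B = 0.308 mA.
V_CE = V_CC − I_C·R_C − I_E·R_E = 21 − 0.302×0.47 − 0.308×0.82 = 20.6 V.
V_CE = 20.6 V > 0.2 V confirms active-region operation.

I_C ≈ 0.3 mA, V_CE ≈ 21 V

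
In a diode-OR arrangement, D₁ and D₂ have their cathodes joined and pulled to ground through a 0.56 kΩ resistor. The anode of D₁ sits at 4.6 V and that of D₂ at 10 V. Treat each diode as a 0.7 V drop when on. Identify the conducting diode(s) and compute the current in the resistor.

Assume both conduct. Then node N would need to be at both 4.6−0.7 = 3.9 V and 10−0.7 = 9.3 V, which is impossible.
Assume only D₂ conducts: V_N = 10 − 0.7 = 9.3 V, so I_R = 9.3/0.56 = 16.6 mA.
Check D₁: its anode-to-cathode voltage is 4.6 − 9.3 = -4.7 V < 0.7 V, so it is off. The assumption is consistent.

Only D₂ conducts; I_R ≈ 17 mA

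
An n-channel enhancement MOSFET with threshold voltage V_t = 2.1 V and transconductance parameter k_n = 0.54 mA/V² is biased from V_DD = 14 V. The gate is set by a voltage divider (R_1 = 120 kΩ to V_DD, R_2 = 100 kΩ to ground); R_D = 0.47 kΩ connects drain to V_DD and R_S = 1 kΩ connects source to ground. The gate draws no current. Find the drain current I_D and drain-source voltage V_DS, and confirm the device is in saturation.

I_D ≈ 1.7 mA, V_DS ≈ 11 V

V_G = V_DD·R_2/(R_1+R_2) = 14×100/220 = 6.36 V.
Assume saturation: I_D = (k_n/2)(V_GS − V_t)² with V_GS = V_G − I_D·R_S = 6.36 − 1·I_D.
Substituting gives 0.27·I_D² − 3.3·I_D + 4.91 = 0, with roots I_D = 1.73 or 10.5 mA.
The root I_D = 10.5 mA gives V_GS = -4.14 V ≤ V_t, so take I_D = 1.73 mA.
Then V_GS = 4.63 V and V_DS = V_DD − I_D(R_D+R_S) = 14 − 1.73×1.47 = 11.5 V.
Saturation requires V_DS ≥ V_GS − V_t = 2.53 V; 11.5 ≥ 2.53 ✓.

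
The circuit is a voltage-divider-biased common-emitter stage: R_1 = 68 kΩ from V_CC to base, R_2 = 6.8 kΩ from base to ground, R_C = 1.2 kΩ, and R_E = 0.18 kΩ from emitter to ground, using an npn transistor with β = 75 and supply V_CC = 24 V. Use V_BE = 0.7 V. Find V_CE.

V_CE ≈ 16 V

Thevenize the base divider: V_Th = V_CC·R_2/(R_1+R_2) = 24×6.8/74.8 = 2.18 V, R_Th = R_1‖R_2 = 6.18 kΩ.
Base-emitter loop: V_Th = I_B·R_Th + V_BE + (β+1)I_B·R_E, so I_B = (2.18 − 0.7) / (6.18 + 76×0.18) = 0.0746 mA.
I_C = β·I_B = 75×0.0746 = 5.6 mA, and I_E = (β+1)I_B = 5.67 mA.
V_CE = V_CC − I_C·R_C − I_E·R_E = 24 − 5.6×1.2 − 5.67×0.18 = 16.3 V.
V_CE = 16.3 V > 0.2 V confirms active-region operation.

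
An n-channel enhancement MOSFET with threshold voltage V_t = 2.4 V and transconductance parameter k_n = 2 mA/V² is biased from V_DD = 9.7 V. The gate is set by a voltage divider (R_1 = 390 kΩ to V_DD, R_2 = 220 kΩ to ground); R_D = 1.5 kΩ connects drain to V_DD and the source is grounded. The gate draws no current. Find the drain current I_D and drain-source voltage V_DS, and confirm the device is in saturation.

I_D ≈ 1.2 mA, V_DS ≈ 7.9 V

V_G = V_DD·R_2/(R_1+R_2) = 9.7×220/610 = 3.5 V. With the source grounded, V_GS = V_G = 3.5 V.
Assume saturation: I_D = (k_n/2)(V_GS − V_t)² = (2/2)×(3.5 − 2.4)² = 1×1.1² = 1.21 mA.
V_DS = V_DD − I_D·R_D = 9.7 − 1.21×1.5 = 7.89 V.
Saturation requires V_DS ≥ V_GS − V_t = 1.1 V; 7.89 ≥ 1.1 ✓.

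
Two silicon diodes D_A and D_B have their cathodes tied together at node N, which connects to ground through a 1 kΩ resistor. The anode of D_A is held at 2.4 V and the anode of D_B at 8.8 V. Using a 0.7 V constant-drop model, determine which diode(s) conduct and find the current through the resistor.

Assume both conduct. Then node N would need to be at both 2.4−0.7 = 1.7 V and 8.8−0.7 = 8.1 V, which is impossible.
Assume only D_B conducts: V_N = 8.8 − 0.7 = 8.1 V, so I_R = 8.1/1 = 8.1 mA.
Check D_A: its anode-to-cathode voltage is 2.4 − 8.1 = -5.7 V < 0.7 V, so it is off. The assumption is consistent.

Only D_B conducts; I_R ≈ 8.1 mA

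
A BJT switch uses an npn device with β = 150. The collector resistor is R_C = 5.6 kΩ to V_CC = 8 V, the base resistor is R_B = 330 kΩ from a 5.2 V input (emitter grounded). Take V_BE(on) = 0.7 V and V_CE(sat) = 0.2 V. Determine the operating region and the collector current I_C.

Assume active: I_B = (5.2 − 0.7)/330 = 0.0136 mA, giving I_C = β·I_B = 2.05 mA.
But then V_CE = 8 − 2.05×5.6 = -3.45 V < V_CE(sat) = 0.2 V — impossible in the active region.
So the transistor is saturated. With V_CE = 0.2 V, I_C = (V_CC − 0.2)/R_C = 7.8/5.6 = 1.39 mA.
Check: β·I_B = 2.05 mA > I_C = 1.39 mA, confirming saturation.

saturation; I_C ≈ 1.4 mA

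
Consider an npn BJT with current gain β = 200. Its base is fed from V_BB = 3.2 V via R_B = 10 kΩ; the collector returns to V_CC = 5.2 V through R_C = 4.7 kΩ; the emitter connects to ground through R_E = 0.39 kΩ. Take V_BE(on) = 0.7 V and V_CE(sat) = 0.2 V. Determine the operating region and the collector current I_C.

Assume active: I_B = (3.2 − 0.7)/(10 + 201×0.39) = 0.0283 mA, I_C = β·I_B = 5.66 mA.
Then V_CE = 5.2 − 5.66×4.7 − 5.69×0.39 = -23.6 V < 0.2 V — the active assumption fails.
Re-solve with V_CE = 0.2 V. KCL at the emitter: V_E/R_E = (V_BB−0.7−V_E)/R_B + (V_CC−0.2−V_E)/R_C, giving V_E = 0.457 V.
I_C = (V_CC − 0.2 − V_E)/R_C = (5 − 0.457)/4.7 = 0.967 mA.
Check: I_B = (2.5 − 0.457)/10 = 0.204 mA, and β·I_B = 40.9 mA > I_C, confirming saturation.

saturation; I_C ≈ 0.97 mA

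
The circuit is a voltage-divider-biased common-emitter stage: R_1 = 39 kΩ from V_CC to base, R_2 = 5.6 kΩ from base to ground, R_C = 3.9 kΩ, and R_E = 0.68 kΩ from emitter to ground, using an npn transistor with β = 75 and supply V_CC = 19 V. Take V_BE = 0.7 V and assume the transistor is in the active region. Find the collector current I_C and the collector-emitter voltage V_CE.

Thevenize the base divider: V_Th = V_CC·R_2/(R_1+R_2) = 19×5.6/44.6 = 2.39 V, R_Th = R_1‖R_2 = 4.9 kΩ.
Base-emitter loop: V_Th = I_B·R_Th + V_BE + (β+1)I_B·R_E, so I_B = (2.39 − 0.7) / (4.9 + 76×0.68) = 0.0298 mA.
I_C = β·I_B = 75×0.0298 = 2.23 mA, and I_E = (β+1)I_B = 2.26 mA.
V_CE = V_CC − I_C·R_C − I_E·R_E = 19 − 2.23×3.9 − 2.26×0.68 = 8.75 V.
V_CE = 8.75 V > 0.2 V confirms active-region operation.

I_C ≈ 2.2 mA, V_CE ≈ 8.7 V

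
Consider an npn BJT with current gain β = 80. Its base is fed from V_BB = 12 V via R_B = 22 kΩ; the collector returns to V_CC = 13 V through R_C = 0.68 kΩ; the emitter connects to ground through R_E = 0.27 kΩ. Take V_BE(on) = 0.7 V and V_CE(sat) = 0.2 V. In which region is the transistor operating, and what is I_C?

saturation; I_C ≈ 13 mA

Assume active: I_B = (12 − 0.7)/(22 + 81×0.27) = 0.258 mA, I_C = β·I_B = 20.6 mA.
Then V_CE = 13 − 20.6×0.68 − 20.9×0.27 = -6.65 V < 0.2 V — the active assumption fails.
Re-solve with V_CE = 0.2 V. KCL at the emitter: V_E/R_E = (V_BB−0.7−V_E)/R_B + (V_CC−0.2−V_E)/R_C, giving V_E = 3.7 V.
I_C = (V_CC − 0.2 − V_E)/R_C = (12.8 − 3.7)/0.68 = 13.4 mA.
Check: I_B = (11.3 − 3.7)/22 = 0.345 mA, and β·I_B = 27.6 mA > I_C, confirming saturation.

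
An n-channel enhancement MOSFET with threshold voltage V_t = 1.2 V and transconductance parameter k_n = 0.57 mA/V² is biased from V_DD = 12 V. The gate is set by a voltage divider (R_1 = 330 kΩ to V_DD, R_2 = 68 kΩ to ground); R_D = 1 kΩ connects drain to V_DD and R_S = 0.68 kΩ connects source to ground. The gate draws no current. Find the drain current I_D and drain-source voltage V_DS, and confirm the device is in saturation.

V_G = V_DD·R_2/(R_1+R_2) = 12×68/398 = 2.05 V.
Assume saturation: I_D = (k_n/2)(V_GS − V_t)² with V_GS = V_G − I_D·R_S = 2.05 − 0.68·I_D.
Substituting gives 0.132·I_D² − 1.33·I_D + 0.206 = 0, with roots I_D = 0.157 or 9.93 mA.
The root I_D = 9.93 mA gives V_GS = -4.7 V ≤ V_t, so take I_D = 0.157 mA.
Then V_GS = 1.94 V and V_DS = V_DD − I_D(R_D+R_S) = 12 − 0.157×1.68 = 11.7 V.
Saturation requires V_DS ≥ V_GS − V_t = 0.743 V; 11.7 ≥ 0.743 ✓.

I_D ≈ 0.16 mA, V_DS ≈ 12 V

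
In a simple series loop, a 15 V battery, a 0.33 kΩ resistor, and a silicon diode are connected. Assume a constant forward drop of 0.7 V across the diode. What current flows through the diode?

I ≈ 43 mA

KVL around the loop: 15 = V_D + I·R = 0.7 + I × 0.33 kΩ.
So I = (15 − 0.7) / 0.33 kΩ = 14.3 / 0.33 = 43.3 mA.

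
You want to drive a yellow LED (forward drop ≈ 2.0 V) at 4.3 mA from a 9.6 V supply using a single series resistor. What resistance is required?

The resistor drops V_S − V_D = 9.6 − 2.0 = 7.6 V at 4.3 mA.
R = 7.6 V / 4.3 mA = 1.77 kΩ.

R ≈ 1.8 kΩ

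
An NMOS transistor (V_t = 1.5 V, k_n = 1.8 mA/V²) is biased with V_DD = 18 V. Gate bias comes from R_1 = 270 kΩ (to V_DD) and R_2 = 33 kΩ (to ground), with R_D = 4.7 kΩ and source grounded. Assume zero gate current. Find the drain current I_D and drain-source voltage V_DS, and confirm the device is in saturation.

I_D ≈ 0.19 mA, V_DS ≈ 17 V

V_G = V_DD·R_2/(R_1+R_2) = 18×33/303 = 1.96 V. With the source grounded, V_GS = V_G = 1.96 V.
Assume saturation: I_D = (k_n/2)(V_GS − V_t)² = (1.8/2)×(1.96 − 1.5)² = 0.9×0.46² = 0.191 mA.
V_DS = V_DD − I_D·R_D = 18 − 0.191×4.7 = 17.1 V.
Saturation requires V_DS ≥ V_GS − V_t = 0.46 V; 17.1 ≥ 0.46 ✓.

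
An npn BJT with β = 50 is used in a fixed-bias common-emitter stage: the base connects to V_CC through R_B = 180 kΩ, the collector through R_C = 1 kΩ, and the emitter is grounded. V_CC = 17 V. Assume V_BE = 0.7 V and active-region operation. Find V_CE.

V_CE ≈ 12 V

Base loop: V_CC = I_B·R_B + V_BE, so I_B = (17 − 0.7)/180 kΩ = 0.0906 mA.
In the active region I_C = β·I_B = 50 × 0.0906 = 4.53 mA.
Collector loop: V_CE = V_CC − I_C·R_C = 17 − 4.53×1 = 12.5 V.
Since V_CE = 12.5 V > V_CE(sat) ≈ 0.2 V, the transistor is in the active region as assumed.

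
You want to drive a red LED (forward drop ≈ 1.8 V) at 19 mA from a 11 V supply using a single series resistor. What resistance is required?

R ≈ 0.48 kΩ

The resistor drops V_S − V_D = 11 − 1.8 = 9.2 V at 19 mA.
R = 9.2 V / 19 mA = 0.484 kΩ.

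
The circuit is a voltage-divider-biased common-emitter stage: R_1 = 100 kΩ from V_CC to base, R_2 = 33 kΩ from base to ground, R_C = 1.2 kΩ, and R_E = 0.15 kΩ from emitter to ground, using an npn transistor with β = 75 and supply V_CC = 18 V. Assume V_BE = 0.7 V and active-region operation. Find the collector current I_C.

Thevenize the base divider: V_Th = V_CC·R_2/(R_1+R_2) = 18×33/133 = 4.47 V, R_Th = R_1‖R_2 = 24.8 kΩ.
Base-emitter loop: V_Th = I_B·R_Th + V_BE + (β+1)I_B·R_E, so I_B = (4.47 − 0.7) / (24.8 + 76×0.15) = 0.104 mA.
I_C = β·I_B = 75×0.104 = 7.8 mA, and I_E = (β+1)I_B = 7.9 mA.
V_CE = V_CC − I_C·R_C − I_E·R_E = 18 − 7.8×1.2 − 7.9×0.15 = 7.45 V.
V_CE = 7.45 V > 0.2 V confirms active-region operation.

I_C ≈ 7.8 mA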